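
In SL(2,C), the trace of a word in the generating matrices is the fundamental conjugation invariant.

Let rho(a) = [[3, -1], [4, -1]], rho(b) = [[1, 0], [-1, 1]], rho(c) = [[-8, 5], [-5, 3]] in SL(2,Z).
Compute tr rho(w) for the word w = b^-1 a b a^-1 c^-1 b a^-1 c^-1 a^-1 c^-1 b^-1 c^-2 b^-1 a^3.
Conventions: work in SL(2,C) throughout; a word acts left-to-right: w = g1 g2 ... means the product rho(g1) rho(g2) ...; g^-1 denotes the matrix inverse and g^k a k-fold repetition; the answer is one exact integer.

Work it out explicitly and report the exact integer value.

rho(b^-1) = [[1, 0], [1, 1]]
... * rho(a) = [[3, -1], [4, -1]]  ->  [[3, -1], [7, -2]]
... * rho(b) = [[1, 0], [-1, 1]]  ->  [[4, -1], [9, -2]]
... * rho(a^-1) = [[-1, 1], [-4, 3]]  ->  [[0, 1], [-1, 3]]
... * rho(c^-1) = [[3, -5], [5, -8]]  ->  [[5, -8], [12, -19]]
... * rho(b) = [[1, 0], [-1, 1]]  ->  [[13, -8], [31, -19]]
... * rho(a^-1) = [[-1, 1], [-4, 3]]  ->  [[19, -11], [45, -26]]
... * rho(c^-1) = [[3, -5], [5, -8]]  ->  [[2, -7], [5, -17]]
... * rho(a^-1) = [[-1, 1], [-4, 3]]  ->  [[26, -19], [63, -46]]
... * rho(c^-1) = [[3, -5], [5, -8]]  ->  [[-17, 22], [-41, 53]]
... * rho(b^-1) = [[1, 0], [1, 1]]  ->  [[5, 22], [12, 53]]
... * rho(c^-1) = [[3, -5], [5, -8]]  ->  [[125, -201], [301, -484]]
... * rho(c^-1) = [[3, -5], [5, -8]]  ->  [[-630, 983], [-1517, 2367]]
... * rho(b^-1) = [[1, 0], [1, 1]]  ->  [[353, 983], [850, 2367]]
... * rho(a) = [[3, -1], [4, -1]]  ->  [[4991, -1336], [12018, -3217]]
... * rho(a) = [[3, -1], [4, -1]]  ->  [[9629, -3655], [23186, -8801]]
... * rho(a) = [[3, -1], [4, -1]]  ->  [[14267, -5974], [34354, -14385]]
tr = 14267 + -14385 = -118

-118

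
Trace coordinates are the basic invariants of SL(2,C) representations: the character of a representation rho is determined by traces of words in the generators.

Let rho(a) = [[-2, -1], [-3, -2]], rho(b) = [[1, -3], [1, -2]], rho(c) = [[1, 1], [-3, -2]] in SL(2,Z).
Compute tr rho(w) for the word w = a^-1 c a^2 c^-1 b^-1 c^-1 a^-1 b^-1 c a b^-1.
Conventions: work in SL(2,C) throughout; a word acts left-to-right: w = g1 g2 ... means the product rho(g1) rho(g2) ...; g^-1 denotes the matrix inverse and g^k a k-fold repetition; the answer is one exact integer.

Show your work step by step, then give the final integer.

rho(a^-1) = [[-2, 1], [3, -2]]
... * rho(c) = [[1, 1], [-3, -2]]  ->  [[-5, -4], [9, 7]]
... * rho(a) = [[-2, -1], [-3, -2]]  ->  [[22, 13], [-39, -23]]
... * rho(a) = [[-2, -1], [-3, -2]]  ->  [[-83, -48], [147, 85]]
... * rho(c^-1) = [[-2, -1], [3, 1]]  ->  [[22, 35], [-39, -62]]
... * rho(b^-1) = [[-2, 3], [-1, 1]]  ->  [[-79, 101], [140, -179]]
... * rho(c^-1) = [[-2, -1], [3, 1]]  ->  [[461, 180], [-817, -319]]
... * rho(a^-1) = [[-2, 1], [3, -2]]  ->  [[-382, 101], [677, -179]]
... * rho(b^-1) = [[-2, 3], [-1, 1]]  ->  [[663, -1045], [-1175, 1852]]
... * rho(c) = [[1, 1], [-3, -2]]  ->  [[3798, 2753], [-6731, -4879]]
... * rho(a) = [[-2, -1], [-3, -2]]  ->  [[-15855, -9304], [28099, 16489]]
... * rho(b^-1) = [[-2, 3], [-1, 1]]  ->  [[41014, -56869], [-72687, 100786]]
tr = 41014 + 100786 = 141800

141800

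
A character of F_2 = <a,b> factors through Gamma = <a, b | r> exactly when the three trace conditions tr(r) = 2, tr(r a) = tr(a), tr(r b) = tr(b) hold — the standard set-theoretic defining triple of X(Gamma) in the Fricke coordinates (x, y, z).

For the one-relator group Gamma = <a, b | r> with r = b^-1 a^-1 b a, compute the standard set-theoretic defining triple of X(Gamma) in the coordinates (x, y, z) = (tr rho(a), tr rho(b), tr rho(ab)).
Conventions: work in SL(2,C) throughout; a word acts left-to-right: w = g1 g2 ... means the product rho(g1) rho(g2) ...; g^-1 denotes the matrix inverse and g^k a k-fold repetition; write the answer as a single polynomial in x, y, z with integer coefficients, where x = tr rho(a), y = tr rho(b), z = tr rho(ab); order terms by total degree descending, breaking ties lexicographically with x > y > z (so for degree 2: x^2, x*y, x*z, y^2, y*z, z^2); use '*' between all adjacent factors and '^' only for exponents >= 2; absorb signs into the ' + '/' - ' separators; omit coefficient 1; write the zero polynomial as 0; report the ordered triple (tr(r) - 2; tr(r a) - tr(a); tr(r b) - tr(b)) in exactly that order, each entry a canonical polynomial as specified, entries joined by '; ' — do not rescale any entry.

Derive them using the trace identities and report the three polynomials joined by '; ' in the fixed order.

-x*y*z + x^2 + y^2 + z^2 - 4; -x^2*y*z + x^3 + x*y^2 + x*z^2 - 4*x; 0

tr(b a b) = tr(b) * tr(a b) - tr(a)   [square of b] = y*z - x
tr(b a b a) = tr(a b) * tr(a b) - tr(1)   [split at a repeated a] = z^2 - 2
tr(a^-1 b a b) = tr(b a b) * tr(a) - tr(b a b a)   [inverse elimination on a] = x*y*z - x^2 - z^2 + 2
tr(b^-1 a^-1 b a) = tr(a^-1 b a) * tr(b) - tr(a^-1 b a b)   [inverse elimination on b] = -x*y*z + x^2 + y^2 + z^2 - 2
tr(a^2) = tr(a) * tr(a) - tr(1)   [square of a] = x^2 - 2
tr(a b a) = tr(a) * tr(b a) - tr(b)   [square of a] = x*z - y
tr(a b a^2) = tr(a) * tr(a b a) - tr(a b)   [square of a] = x^2*z - x*y - z
tr(a b a^2 b) = tr(a) * tr(b a b a) - tr(b a b)   [square of a] = x*z^2 - y*z - x
tr(b a^2 b^-1 a) = tr(a b a^2) * tr(b) - tr(a b a^2 b)   [inverse elimination on b] = x^2*y*z - x*y^2 - x*z^2 + x
tr(b^-1 a^-1 b a^2) = tr(b a^2 b^-1) * tr(a) - tr(b a^2 b^-1 a)   [inverse elimination on a] = -x^2*y*z + x^3 + x*y^2 + x*z^2 - 3*x
assemble the triple (tr(r) - 2; tr(r a) - x; tr(r b) - y)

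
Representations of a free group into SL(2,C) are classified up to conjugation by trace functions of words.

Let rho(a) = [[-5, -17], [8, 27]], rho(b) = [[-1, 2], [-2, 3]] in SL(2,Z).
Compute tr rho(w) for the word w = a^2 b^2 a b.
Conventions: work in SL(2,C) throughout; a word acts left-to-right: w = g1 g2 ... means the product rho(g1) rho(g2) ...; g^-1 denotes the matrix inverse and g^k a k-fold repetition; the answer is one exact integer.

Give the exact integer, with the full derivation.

rho(a) = [[-5, -17], [8, 27]]
... * rho(a) = [[-5, -17], [8, 27]]  ->  [[-111, -374], [176, 593]]
... * rho(b) = [[-1, 2], [-2, 3]]  ->  [[859, -1344], [-1362, 2131]]
... * rho(b) = [[-1, 2], [-2, 3]]  ->  [[1829, -2314], [-2900, 3669]]
... * rho(a) = [[-5, -17], [8, 27]]  ->  [[-27657, -93571], [43852, 148363]]
... * rho(b) = [[-1, 2], [-2, 3]]  ->  [[214799, -336027], [-340578, 532793]]
tr = 214799 + 532793 = 747592

747592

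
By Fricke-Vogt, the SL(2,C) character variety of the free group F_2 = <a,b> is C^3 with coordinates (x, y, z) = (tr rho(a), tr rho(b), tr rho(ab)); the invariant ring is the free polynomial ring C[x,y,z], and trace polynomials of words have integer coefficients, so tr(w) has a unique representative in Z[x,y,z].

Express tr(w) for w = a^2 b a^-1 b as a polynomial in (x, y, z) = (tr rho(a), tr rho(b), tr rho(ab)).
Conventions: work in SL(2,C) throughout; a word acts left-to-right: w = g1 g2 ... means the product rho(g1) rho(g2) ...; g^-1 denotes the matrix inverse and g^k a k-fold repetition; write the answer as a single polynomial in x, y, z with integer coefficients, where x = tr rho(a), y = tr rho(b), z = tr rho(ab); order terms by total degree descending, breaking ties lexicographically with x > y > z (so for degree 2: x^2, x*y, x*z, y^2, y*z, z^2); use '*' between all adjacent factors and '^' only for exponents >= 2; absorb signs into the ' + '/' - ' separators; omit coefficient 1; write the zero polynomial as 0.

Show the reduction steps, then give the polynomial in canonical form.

x^2*y*z - x^3 - x*y^2 - x*z^2 + y*z + 3*x

tr(b^2 a) = tr(b) tr(a b) - tr(a)   [square of b] = y*z - x
tr(b^2) = tr(b) tr(b) - tr(1)   [square of b] = y^2 - 2
tr(b a^2 b) = tr(a) tr(b^2 a) - tr(b^2)   [square of a] = x*y*z - x^2 - y^2 + 2
tr(b a b a) = tr(a b) tr(a b) - tr(1)   [split at a repeated a] = z^2 - 2
tr(b a^2 b a) = tr(a) tr(b a b a) - tr(b a b)   [square of a] = x*z^2 - y*z - x
tr(a^2 b a^-1 b) = tr(b a^2 b) tr(a) - tr(b a^2 b a)   [inverse elimination on a] = x^2*y*z - x^3 - x*y^2 - x*z^2 + y*z + 3*x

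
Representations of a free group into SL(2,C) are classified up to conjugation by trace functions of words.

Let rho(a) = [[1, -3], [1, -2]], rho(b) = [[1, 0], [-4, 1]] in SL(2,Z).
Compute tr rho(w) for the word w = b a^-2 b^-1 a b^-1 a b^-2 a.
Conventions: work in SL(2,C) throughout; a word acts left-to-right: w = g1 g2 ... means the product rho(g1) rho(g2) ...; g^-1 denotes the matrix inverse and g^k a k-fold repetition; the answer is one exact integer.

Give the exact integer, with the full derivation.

-46549

rho(b) = [[1, 0], [-4, 1]]
... * rho(a^-1) = [[-2, 3], [-1, 1]]  ->  [[-2, 3], [7, -11]]
... * rho(a^-1) = [[-2, 3], [-1, 1]]  ->  [[1, -3], [-3, 10]]
... * rho(b^-1) = [[1, 0], [4, 1]]  ->  [[-11, -3], [37, 10]]
... * rho(a) = [[1, -3], [1, -2]]  ->  [[-14, 39], [47, -131]]
... * rho(b^-1) = [[1, 0], [4, 1]]  ->  [[142, 39], [-477, -131]]
... * rho(a) = [[1, -3], [1, -2]]  ->  [[181, -504], [-608, 1693]]
... * rho(b^-1) = [[1, 0], [4, 1]]  ->  [[-1835, -504], [6164, 1693]]
... * rho(b^-1) = [[1, 0], [4, 1]]  ->  [[-3851, -504], [12936, 1693]]
... * rho(a) = [[1, -3], [1, -2]]  ->  [[-4355, 12561], [14629, -42194]]
tr = -4355 + -42194 = -46549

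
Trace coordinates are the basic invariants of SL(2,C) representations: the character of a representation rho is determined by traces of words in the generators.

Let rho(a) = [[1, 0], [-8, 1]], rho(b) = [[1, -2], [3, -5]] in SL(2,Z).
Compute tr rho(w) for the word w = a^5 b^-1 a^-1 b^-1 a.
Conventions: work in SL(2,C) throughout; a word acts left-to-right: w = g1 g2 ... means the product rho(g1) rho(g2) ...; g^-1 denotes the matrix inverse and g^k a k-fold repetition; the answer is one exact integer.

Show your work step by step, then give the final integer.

rho(a) = [[1, 0], [-8, 1]]
... * rho(a) = [[1, 0], [-8, 1]]  ->  [[1, 0], [-16, 1]]
... * rho(a) = [[1, 0], [-8, 1]]  ->  [[1, 0], [-24, 1]]
... * rho(a) = [[1, 0], [-8, 1]]  ->  [[1, 0], [-32, 1]]
... * rho(a) = [[1, 0], [-8, 1]]  ->  [[1, 0], [-40, 1]]
... * rho(b^-1) = [[-5, 2], [-3, 1]]  ->  [[-5, 2], [197, -79]]
... * rho(a^-1) = [[1, 0], [8, 1]]  ->  [[11, 2], [-435, -79]]
... * rho(b^-1) = [[-5, 2], [-3, 1]]  ->  [[-61, 24], [2412, -949]]
... * rho(a) = [[1, 0], [-8, 1]]  ->  [[-253, 24], [10004, -949]]
tr = -253 + -949 = -1202

-1202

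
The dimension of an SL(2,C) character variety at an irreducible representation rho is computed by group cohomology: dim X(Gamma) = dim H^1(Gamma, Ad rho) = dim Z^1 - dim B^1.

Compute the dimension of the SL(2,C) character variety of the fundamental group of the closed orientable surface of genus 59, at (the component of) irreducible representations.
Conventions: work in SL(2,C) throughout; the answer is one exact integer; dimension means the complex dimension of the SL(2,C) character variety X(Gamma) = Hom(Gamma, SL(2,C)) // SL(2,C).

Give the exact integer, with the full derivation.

348

The genus-59 surface group: 2g = 118 generators, one relator prod [a_i, b_i].
Before the relator condition, cocycle space has dim 3*118 = 354.
d_2 is surjective at irreducible rho (its cokernel H^2 is dual to H^0 = 0), so dim Z^1 = 354 - 3 = 351.
Coboundaries contribute dim B^1 = 3 (injective at irreducible rho).
dim X = dim H^1 = 351 - 3 = 348.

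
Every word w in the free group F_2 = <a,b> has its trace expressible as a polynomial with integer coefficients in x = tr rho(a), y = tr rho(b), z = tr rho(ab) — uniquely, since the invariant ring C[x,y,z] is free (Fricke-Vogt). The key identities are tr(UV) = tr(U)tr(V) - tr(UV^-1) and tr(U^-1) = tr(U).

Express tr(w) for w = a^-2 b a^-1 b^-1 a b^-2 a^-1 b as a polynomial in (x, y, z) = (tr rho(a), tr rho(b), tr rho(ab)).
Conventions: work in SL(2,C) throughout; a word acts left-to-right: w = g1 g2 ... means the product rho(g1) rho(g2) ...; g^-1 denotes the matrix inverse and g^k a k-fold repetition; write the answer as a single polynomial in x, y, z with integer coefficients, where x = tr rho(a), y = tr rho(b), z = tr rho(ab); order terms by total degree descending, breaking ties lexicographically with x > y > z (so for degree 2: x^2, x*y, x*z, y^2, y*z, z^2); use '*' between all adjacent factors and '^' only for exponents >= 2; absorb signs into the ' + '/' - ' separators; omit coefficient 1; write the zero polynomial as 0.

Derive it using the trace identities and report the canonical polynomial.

tr(a^-1 b) = tr(b) * tr(a) - tr(b a) = x*y - z
tr(b a^-2) = tr(a^-1 b) * tr(a) - tr(a^-1 b a) = x^2*y - x*z - y
tr(a^-1 b a^-2) = tr(b a^-2) * tr(a) - tr(b a^-1) = x^3*y - x^2*z - 2*x*y + z
tr(b^2) = tr(b) * tr(b) - tr(1) = y^2 - 2
tr(b^3) = tr(b) * tr(b^2) - tr(b) = y^3 - 3*y
tr(b a b) = tr(b) * tr(a b) - tr(a) = y*z - x
tr(b^3 a) = tr(b) * tr(b a b) - tr(b a) = y^2*z - x*y - z
tr(b a^-1 b^2) = tr(b^3) * tr(a) - tr(b^3 a) = x*y^3 - y^2*z - 2*x*y + z
tr(a b a b) = tr(b a) * tr(b a) - tr(1)   [split at repeated b] = z^2 - 2
tr(a b a) = tr(a) * tr(b a) - tr(b) = x*z - y
tr(b^2 a b a) = tr(b) * tr(a b a b) - tr(a b a) = y*z^2 - x*z - y
tr(b a^-1 b^2 a) = tr(b^2 a b) * tr(a) - tr(b^2 a b a) = x*y^2*z - x^2*y - y*z^2 + y
tr(b a^-1 b a^-1 b) = tr(b a^-1 b^2) * tr(a) - tr(b a^-1 b^2 a) = x^2*y^3 - 2*x*y^2*z - x^2*y + y*z^2 + x*z - y
tr(b a b^3) = tr(b) * tr(b a b^2) - tr(b a b) = y^3*z - x*y^2 - 2*y*z + x
tr(b a b^3 a) = tr(b) * tr(a b a b^2) - tr(a b a b) = y^2*z^2 - x*y*z - y^2 - z^2 + 2
tr(b^2 a^-1 b a b) = tr(b a b^3) * tr(a) - tr(b a b^3 a) = x*y^3*z - x^2*y^2 - y^2*z^2 - x*y*z + x^2 + y^2 + z^2 - 2
tr(a b a b a b) = tr(b a) * tr(b a b a) - tr(b^-1 a^-1)   [split at repeated b] = z^3 - 3*z
tr(a b a b a) = tr(a) * tr(b a b a) - tr(b a b) = x*z^2 - y*z - x
tr(b a b a b^2 a) = tr(b) * tr(a b a b a b) - tr(a b a b a) = y*z^3 - x*z^2 - 2*y*z + x
tr(b^2 a^-1 b a b a) = tr(b a b a b^2) * tr(a) - tr(b a b a b^2 a) = x*y^2*z^2 - x^2*y*z - y*z^3 - x*y^2 + 2*y*z + x
tr(b a^-1 b a b a^-1 b) = tr(b^2 a^-1 b a b) * tr(a) - tr(b^2 a^-1 b a b a) = x^2*y^3*z - x^3*y^2 - 2*x*y^2*z^2 + y*z^3 + x^3 + 2*x*y^2 + x*z^2 - 2*y*z - 3*x
tr(a b^2 a) = tr(a) * tr(b^2 a) - tr(b^2) = x*y*z - x^2 - y^2 + 2
tr(b a b^2 a b) = tr(b) * tr(a b^2 a b) - tr(a b^2 a) = y^2*z^2 - 2*x*y*z + x^2 - 2
tr(b a b a^-1 b a b) = tr(b a b^2 a b) * tr(a) - tr(b a b^2 a b a) = x*y^2*z^2 - 2*x^2*y*z - y*z^3 + x^3 + x*z^2 + 2*y*z - 3*x
tr(b a b a b a b a) = tr(b a b a) * tr(b a b a) - tr(1)   [split at repeated b] = z^4 - 4*z^2 + 2
tr(b a b a^-1 b a b a) = tr(b a b a b a b) * tr(a) - tr(b a b a b a b a) = x*y*z^3 - x^2*z^2 - z^4 - 2*x*y*z + x^2 + 4*z^2 - 2
tr(b a^-1 b a b a^-1 b a) = tr(b a b a^-1 b a b) * tr(a) - tr(b a b a^-1 b a b a) = x^2*y^2*z^2 - 2*x^3*y*z - 2*x*y*z^3 + x^4 + 2*x^2*z^2 + z^4 + 4*x*y*z - 4*x^2 - 4*z^2 + 2
tr(a^-1 b a^-1 b a^-1 b a b) = tr(b a^-1 b a b a^-1 b) * tr(a) - tr(b a^-1 b a b a^-1 b a) = x^3*y^3*z - x^4*y^2 - 3*x^2*y^2*z^2 + 2*x^3*y*z + 3*x*y*z^3 + 2*x^2*y^2 - x^2*z^2 - z^4 - 6*x*y*z + x^2 + 4*z^2 - 2
tr(a^-1 b a^-1 b a b^-1 a^-1 b) = tr(a^-1 b a^-1 b a^-1 b a) * tr(b) - tr(a^-1 b a^-1 b a^-1 b a b) = -x^3*y^3*z + x^4*y^2 + x^2*y^4 + 3*x^2*y^2*z^2 - 2*x^3*y*z - 2*x*y^3*z - 3*x*y*z^3 - 3*x^2*y^2 + x^2*z^2 + y^2*z^2 + z^4 + 7*x*y*z - x^2 - y^2 - 4*z^2 + 2
tr(b a^-1 b a b^-1 a^-1 b) = tr(a^-1 b^2 a^-1 b a) * tr(b) - tr(a^-1 b^2 a^-1 b a b) = -x^2*y^3*z + x^3*y^2 + x*y^4 + 2*x*y^2*z^2 - y^3*z - y*z^3 - x^3 - 4*x*y^2 - x*z^2 + 3*y*z + 3*x
tr(a b^-1 a^-1 b a^-2 b a^-1 b) = tr(a^-1 b a^-1 b a b^-1 a^-1 b) * tr(a) - tr(a^-1 b a^-1 b a b^-1 a^-1 b a) = -x^4*y^3*z + x^5*y^2 + x^3*y^4 + 3*x^3*y^2*z^2 - 2*x^4*y*z - x^2*y^3*z - 3*x^2*y*z^3 - 4*x^3*y^2 + x^3*z^2 - x*y^4 - x*y^2*z^2 + x*z^4 + 7*x^2*y*z + y^3*z + y*z^3 + 3*x*y^2 - 3*x*z^2 - 3*y*z - x
tr(a^-1 b a^-2 b a^-1 b^-1 a b^-1) = tr(a b^-1 a^-1 b a^-2 b a^-1) * tr(b) - tr(a b^-1 a^-1 b a^-2 b a^-1 b) = x^4*y^3*z - x^5*y^2 - x^3*y^4 - 3*x^3*y^2*z^2 + 2*x^4*y*z + x^2*y^3*z + 3*x^2*y*z^3 + 5*x^3*y^2 - x^3*z^2 + x*y^4 + x*y^2*z^2 - x*z^4 - 8*x^2*y*z - y^3*z - y*z^3 - 5*x*y^2 + 3*x*z^2 + 4*y*z + x
tr(a^-2 b a^-1 b^-1 a b^-2 a^-1 b) = tr(a^-1 b a^-2 b a^-1 b^-1 a b^-1) * tr(b) - tr(a^-1 b a^-2 b a^-1 b^-1 a) = x^4*y^4*z - x^5*y^3 - x^3*y^5 - 3*x^3*y^3*z^2 + 2*x^4*y^2*z + x^2*y^4*z + 3*x^2*y^2*z^3 + 5*x^3*y^3 - x^3*y*z^2 + x*y^5 + x*y^3*z^2 - x*y*z^4 - 8*x^2*y^2*z - y^4*z - y^2*z^3 - x^3*y - 5*x*y^3 + 3*x*y*z^2 + x^2*z + 4*y^2*z + 3*x*y - z

x^4*y^4*z - x^5*y^3 - x^3*y^5 - 3*x^3*y^3*z^2 + 2*x^4*y^2*z + x^2*y^4*z + 3*x^2*y^2*z^3 + 5*x^3*y^3 - x^3*y*z^2 + x*y^5 + x*y^3*z^2 - x*y*z^4 - 8*x^2*y^2*z - y^4*z - y^2*z^3 - x^3*y - 5*x*y^3 + 3*x*y*z^2 + x^2*z + 4*y^2*z + 3*x*y - z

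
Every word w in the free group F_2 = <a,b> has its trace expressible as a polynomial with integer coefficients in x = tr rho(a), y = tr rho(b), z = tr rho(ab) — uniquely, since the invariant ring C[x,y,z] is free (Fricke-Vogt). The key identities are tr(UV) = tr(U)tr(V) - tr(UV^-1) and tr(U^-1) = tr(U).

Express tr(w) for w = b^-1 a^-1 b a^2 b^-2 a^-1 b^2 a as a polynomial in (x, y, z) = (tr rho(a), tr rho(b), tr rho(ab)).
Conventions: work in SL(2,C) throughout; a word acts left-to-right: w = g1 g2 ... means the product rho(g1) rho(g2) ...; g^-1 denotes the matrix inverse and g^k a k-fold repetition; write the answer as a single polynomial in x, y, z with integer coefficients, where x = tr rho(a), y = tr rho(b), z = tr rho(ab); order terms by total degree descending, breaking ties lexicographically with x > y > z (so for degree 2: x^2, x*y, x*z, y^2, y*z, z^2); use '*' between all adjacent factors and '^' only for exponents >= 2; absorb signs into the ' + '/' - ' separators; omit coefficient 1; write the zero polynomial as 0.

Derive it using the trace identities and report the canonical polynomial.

x^3*y^4*z^2 - 2*x^4*y^3*z - 2*x^2*y^5*z - 2*x^2*y^3*z^3 + x^5*y^2 + 2*x^3*y^4 + 2*x^3*y^2*z^2 + x*y^6 + 2*x*y^4*z^2 + x*y^2*z^4 + 6*x^2*y^3*z - 6*x^3*y^2 - 6*x*y^4 - 5*x*y^2*z^2 - 2*x^2*y*z - y^3*z - y*z^3 + x^3 + 9*x*y^2 + x*z^2 + 4*y*z - 3*x

next, tr(b a^2) = tr(a)*tr(b a) - tr(b) = x*z - y
and tr(b^2 a) = tr(b)*tr(a b) - tr(a) = y*z - x
and tr(b^2) = tr(b)*tr(b) - tr(1) = y^2 - 2
next, tr(b^2 a^2) = tr(a)*tr(b^2 a) - tr(b^2) = x*y*z - x^2 - y^2 + 2
tr(b a^3 b) = tr(a)*tr(b^2 a^2) - tr(b^2 a) = x^2*y*z - x^3 - x*y^2 - y*z + 3*x
and tr(b a b a) = tr(b a)*tr(b a) - tr(1)   [split at repeated b] = z^2 - 2
tr(a b a b a) = tr(a)*tr(b a b a) - tr(b a b) = x*z^2 - y*z - x
tr(b a^3 b a) = tr(a)*tr(a b a b a) - tr(a b a b) = x^2*z^2 - x*y*z - x^2 - z^2 + 2
and tr(a^-1 b a^3 b) = tr(b a^3 b)*tr(a) - tr(b a^3 b a) = x^3*y*z - x^4 - x^2*y^2 - x^2*z^2 + 4*x^2 + z^2 - 2
tr(a b^-1 a^-1 b a^2) = tr(a^-1 b a^3)*tr(b) - tr(a^-1 b a^3 b) = -x^3*y*z + x^4 + x^2*y^2 + x^2*z^2 + x*y*z - 4*x^2 - y^2 - z^2 + 2
tr(b^3 a) = tr(b)*tr(b a b) - tr(b a) = y^2*z - x*y - z
tr(b^3) = tr(b)*tr(b^2) - tr(b) = y^3 - 3*y
next, tr(a b^3 a) = tr(a)*tr(b^3 a) - tr(b^3) = x*y^2*z - x^2*y - y^3 - x*z + 3*y
and tr(a b^3 a^2) = tr(a)*tr(a b^3 a) - tr(a b^3) = x^2*y^2*z - x^3*y - x*y^3 - x^2*z - y^2*z + 4*x*y + z
tr(a^2 b a) = tr(a)*tr(a b a) - tr(a b) = x^2*z - x*y - z
tr(a^2 b a b^2) = tr(b)*tr(a^2 b a b) - tr(a^2 b a) = x*y*z^2 - x^2*z - y^2*z + z
tr(a b^3 a^2 b) = tr(b)*tr(a^2 b a b^2) - tr(a^2 b a b) = x*y^2*z^2 - x^2*y*z - y^3*z - x*z^2 + 2*y*z + x
and tr(b^-1 a b^3 a^2) = tr(a b^3 a^2)*tr(b) - tr(a b^3 a^2 b) = x^2*y^3*z - x^3*y^2 - x*y^4 - x*y^2*z^2 + 4*x*y^2 + x*z^2 - y*z - x
and tr(b a^2 b^-2 a b^2) = tr(b^-1 a b^3 a^2)*tr(b) - tr(b^-1 a b^3 a^2 b) = x^2*y^4*z - x^3*y^3 - x*y^5 - x*y^3*z^2 - x^2*y^2*z + x^3*y + 5*x*y^3 + x*y*z^2 + x^2*z - 5*x*y - z
tr(a b^2 a b^2 a) = tr(b)*tr(a b^2 a^2 b) - tr(a b^2 a^2) = x*y^2*z^2 - 2*x^2*y*z - y^3*z + x^3 + x*y^2 + 2*y*z - 3*x
and tr(a b^2 a b) = tr(b)*tr(a b a b) - tr(a b a) = y*z^2 - x*z - y
tr(a b^2 a b^2) = tr(b)*tr(a b^2 a b) - tr(a b^2 a) = y^2*z^2 - 2*x*y*z + x^2 - 2
tr(a b^2 a b^2 a^2) = tr(a)*tr(a b^2 a b^2 a) - tr(a b^2 a b^2) = x^2*y^2*z^2 - 2*x^3*y*z - x*y^3*z + x^4 + x^2*y^2 - y^2*z^2 + 4*x*y*z - 4*x^2 + 2
and tr(a b a b a b) = tr(a b)*tr(a b a b) - tr(a^-1 b^-1)   [split at repeated a] = z^3 - 3*z
and tr(a b^2 a b a b) = tr(b)*tr(a b a b a b) - tr(a b a b a) = y*z^3 - x*z^2 - 2*y*z + x
and tr(a b^2 a b a) = tr(a)*tr(b^2 a b a) - tr(b^2 a b) = x*y*z^2 - x^2*z - y^2*z + z
next, tr(b a b^2 a b^2 a) = tr(b)*tr(a b^2 a b a b) - tr(a b^2 a b a) = y^2*z^3 - 2*x*y*z^2 + x^2*z - y^2*z + x*y - z
next, tr(a b^3 a b) = tr(b)*tr(a b a b^2) - tr(a b a b) = y^2*z^2 - x*y*z - y^2 - z^2 + 2
and tr(b a b^2 a b^2) = tr(b)*tr(a b^3 a b) - tr(a b^3 a) = y^3*z^2 - 2*x*y^2*z + x^2*y - y*z^2 + x*z - y
and tr(a b^2 a b^2 a^2 b) = tr(a)*tr(b a b^2 a b^2 a) - tr(b a b^2 a b^2) = x*y^2*z^3 - 2*x^2*y*z^2 - y^3*z^2 + x^3*z + x*y^2*z + y*z^2 - 2*x*z + y
and tr(b a^2 b^-1 a b^2 a b) = tr(a b^2 a b^2 a^2)*tr(b) - tr(a b^2 a b^2 a^2 b) = x^2*y^3*z^2 - 2*x^3*y^2*z - x*y^4*z - x*y^2*z^3 + x^4*y + x^2*y^3 + 2*x^2*y*z^2 - x^3*z + 3*x*y^2*z - 4*x^2*y - y*z^2 + 2*x*z + y
next, tr(a b^2 a b a b a) = tr(a)*tr(b^2 a b a b a) - tr(b^2 a b a b) = x*y*z^3 - x^2*z^2 - y^2*z^2 - x*y*z + x^2 + y^2 + z^2 - 2
tr(a b^2 a b a b a^2) = tr(a)*tr(a b^2 a b a b a) - tr(a b^2 a b a b) = x^2*y*z^3 - x^3*z^2 - x*y^2*z^2 - x^2*y*z - y*z^3 + x^3 + x*y^2 + 2*x*z^2 + 2*y*z - 3*x
tr(b a b a b a b a) = tr(a b)*tr(a b a b a b) - tr(a^-1 b^-1 a^-1 b^-1)   [split at repeated a] = z^4 - 4*z^2 + 2
tr(a b a b a^2 b a b) = tr(a)*tr(b a b a b a b a) - tr(b a b a b a b) = x*z^4 - y*z^3 - 3*x*z^2 + 2*y*z + x
tr(b a^2 b a b a) = tr(a)*tr(b a b a b a) - tr(b a b a b) = x*z^3 - y*z^2 - 2*x*z + y
and tr(a b a b a^2 b a) = tr(a)*tr(b a^2 b a b a) - tr(b a^2 b a b) = x^2*z^3 - 2*x*y*z^2 - x^2*z + y^2*z + x*y - z
tr(a b^2 a b a b a^2 b) = tr(b)*tr(a b a b a^2 b a b) - tr(a b a b a^2 b a) = x*y*z^4 - x^2*z^3 - y^2*z^3 - x*y*z^2 + x^2*z + y^2*z + z
tr(b a^2 b^-1 a b^2 a b a) = tr(a b^2 a b a b a^2)*tr(b) - tr(a b^2 a b a b a^2 b) = x^2*y^2*z^3 - x^3*y*z^2 - x*y^3*z^2 - x*y*z^4 - x^2*y^2*z + x^2*z^3 + x^3*y + x*y^3 + 3*x*y*z^2 - x^2*z + y^2*z - 3*x*y - z
tr(a b^2 a b a^-1 b a^2 b^-1) = tr(b a^2 b^-1 a b^2 a b)*tr(a) - tr(b a^2 b^-1 a b^2 a b a) = x^3*y^3*z^2 - 2*x^4*y^2*z - x^2*y^4*z - 2*x^2*y^2*z^3 + x^5*y + x^3*y^3 + 3*x^3*y*z^2 + x*y^3*z^2 + x*y*z^4 - x^4*z + 4*x^2*y^2*z - x^2*z^3 - 5*x^3*y - x*y^3 - 4*x*y*z^2 + 3*x^2*z - y^2*z + 4*x*y + z
next, tr(a b^2 a b a^-1 b a^2) = tr(b a^3 b^2 a b)*tr(a) - tr(b a^3 b^2 a b a) = x^3*y^2*z^2 - 2*x^4*y*z - x^2*y^3*z - x^2*y*z^3 + x^5 + x^3*y^2 + x^3*z^2 + 5*x^2*y*z + y*z^3 - 5*x^3 - x*y^2 - 2*x*z^2 - 2*y*z + 5*x
tr(a^-1 b a^2 b^-2 a b^2 a b) = tr(a b^2 a b a^-1 b a^2 b^-1)*tr(b) - tr(a b^2 a b a^-1 b a^2) = x^3*y^4*z^2 - 2*x^4*y^3*z - x^2*y^5*z - 2*x^2*y^3*z^3 + x^5*y^2 + x^3*y^4 + 2*x^3*y^2*z^2 + x*y^4*z^2 + x*y^2*z^4 + x^4*y*z + 5*x^2*y^3*z - x^5 - 6*x^3*y^2 - x^3*z^2 - x*y^4 - 4*x*y^2*z^2 - 2*x^2*y*z - y^3*z - y*z^3 + 5*x^3 + 5*x*y^2 + 2*x*z^2 + 3*y*z - 5*x
tr(b^2 a b^-1 a^-1 b a^2 b^-2 a) = tr(a^-1 b a^2 b^-2 a b^2 a)*tr(b) - tr(a^-1 b a^2 b^-2 a b^2 a b) = -x^3*y^4*z^2 + 2*x^4*y^3*z + 2*x^2*y^5*z + 2*x^2*y^3*z^3 - x^5*y^2 - 2*x^3*y^4 - 2*x^3*y^2*z^2 - x*y^6 - 2*x*y^4*z^2 - x*y^2*z^4 - x^4*y*z - 6*x^2*y^3*z + x^5 + 7*x^3*y^2 + x^3*z^2 + 6*x*y^4 + 5*x*y^2*z^2 + 3*x^2*y*z + y^3*z + y*z^3 - 5*x^3 - 10*x*y^2 - 2*x*z^2 - 4*y*z + 5*x
next, tr(b^-1 a^-1 b a^2 b^-2 a^-1 b^2 a) = tr(b^2 a b^-1 a^-1 b a^2 b^-2)*tr(a) - tr(b^2 a b^-1 a^-1 b a^2 b^-2 a) = x^3*y^4*z^2 - 2*x^4*y^3*z - 2*x^2*y^5*z - 2*x^2*y^3*z^3 + x^5*y^2 + 2*x^3*y^4 + 2*x^3*y^2*z^2 + x*y^6 + 2*x*y^4*z^2 + x*y^2*z^4 + 6*x^2*y^3*z - 6*x^3*y^2 - 6*x*y^4 - 5*x*y^2*z^2 - 2*x^2*y*z - y^3*z - y*z^3 + x^3 + 9*x*y^2 + x*z^2 + 4*y*z - 3*x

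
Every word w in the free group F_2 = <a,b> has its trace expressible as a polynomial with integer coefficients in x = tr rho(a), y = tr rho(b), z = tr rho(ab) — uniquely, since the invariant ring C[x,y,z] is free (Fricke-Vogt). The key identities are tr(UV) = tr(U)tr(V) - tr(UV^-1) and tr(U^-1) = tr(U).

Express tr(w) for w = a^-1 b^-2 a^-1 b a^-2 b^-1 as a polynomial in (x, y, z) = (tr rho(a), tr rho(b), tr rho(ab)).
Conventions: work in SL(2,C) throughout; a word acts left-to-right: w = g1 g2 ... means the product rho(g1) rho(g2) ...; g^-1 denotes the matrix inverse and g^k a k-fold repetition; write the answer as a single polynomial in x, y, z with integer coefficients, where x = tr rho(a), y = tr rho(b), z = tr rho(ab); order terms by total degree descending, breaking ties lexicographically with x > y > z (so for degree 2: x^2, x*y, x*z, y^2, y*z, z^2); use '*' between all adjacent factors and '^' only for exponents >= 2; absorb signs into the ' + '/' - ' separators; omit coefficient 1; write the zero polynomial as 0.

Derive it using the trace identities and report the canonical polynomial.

x^2*y^2*z^2 - x^3*y*z - x*y^3*z - x*y*z^3 + x^2*z^2 + 2*x*y*z + y^2 - 2

tr(a^-1 b) = tr(b)*tr(a) - tr(b a)   [inverse elimination on a] = x*y - z
tr(b a^-2) = tr(a^-1 b)*tr(a) - tr(a^-1 b a)   [inverse elimination on a] = x^2*y - x*z - y
tr(a^-2 b a^-1) = tr(b a^-2)*tr(a) - tr(b a^-1)   [inverse elimination on a] = x^3*y - x^2*z - 2*x*y + z
apply: tr(a^-1 b a^-3) = tr(a^-2 b a^-1)*tr(a) - tr(a^-2 b)   [inverse elimination on a] = x^4*y - x^3*z - 3*x^2*y + 2*x*z + y
use: tr(b^2) = tr(b)*tr(b) - tr(1)   [square of b] = y^2 - 2
tr(b^2 a) = tr(b)*tr(a b) - tr(a)   [square of b] = y*z - x
tr(b^2 a^-1) = tr(b^2)*tr(a) - tr(b^2 a)   [inverse elimination on a] = x*y^2 - y*z - x
use: tr(b a^-2 b) = tr(b^2 a^-1)*tr(a) - tr(b^2)   [inverse elimination on a] = x^2*y^2 - x*y*z - x^2 - y^2 + 2
use: tr(b a b a) = tr(b a)*tr(b a) - tr(1)   [split at a repeated b] = z^2 - 2
apply: tr(b a b a^-1) = tr(b a b)*tr(a) - tr(b a b a)   [inverse elimination on a] = x*y*z - x^2 - z^2 + 2
tr(b a^-2 b a) = tr(b a b a^-1)*tr(a) - tr(b a b)   [inverse elimination on a] = x^2*y*z - x^3 - x*z^2 - y*z + 3*x
apply: tr(a^-2 b a^-1 b) = tr(b a^-2 b)*tr(a) - tr(b a^-2 b a)   [inverse elimination on a] = x^3*y^2 - 2*x^2*y*z - x*y^2 + x*z^2 + y*z - x
tr(a^-1 b a^-1 b) = tr(b a^-1 b)*tr(a) - tr(b a^-1 b a)   [inverse elimination on a] = x^2*y^2 - 2*x*y*z + z^2 - 2
tr(a^-1 b a^-3 b) = tr(a^-2 b a^-1 b)*tr(a) - tr(a^-2 b a^-1 b a)   [inverse elimination on a] = x^4*y^2 - 2*x^3*y*z - 2*x^2*y^2 + x^2*z^2 + 3*x*y*z - x^2 - z^2 + 2
apply: tr(b^-1 a^-1 b a^-3) = tr(a^-1 b a^-3)*tr(b) - tr(a^-1 b a^-3 b)   [inverse elimination on b] = x^3*y*z - x^2*y^2 - x^2*z^2 - x*y*z + x^2 + y^2 + z^2 - 2
tr(a^-1 b^-2 a^-1 b a^-2) = tr(b^-1 a^-1 b a^-3)*tr(b) - tr(b^-1 a^-1 b a^-3 b)   [inverse elimination on b] = x^3*y^2*z - x^4*y - x^2*y^3 - x^2*y*z^2 + x^3*z - x*y^2*z + 4*x^2*y + y^3 + y*z^2 - 2*x*z - 3*y
apply: tr(a b a) = tr(a)*tr(b a) - tr(b)   [square of a] = x*z - y
use: tr(b a b^-1 a) = tr(a b a)*tr(b) - tr(a b a b)   [inverse elimination on b] = x*y*z - y^2 - z^2 + 2
use: tr(b^-1 a^-1 b a) = tr(b a b^-1)*tr(a) - tr(b a b^-1 a)   [inverse elimination on a] = -x*y*z + x^2 + y^2 + z^2 - 2
tr(a^-1 b a^-1 b^-1) = tr(b^-1 a^-1 b)*tr(a) - tr(b^-1 a^-1 b a)   [inverse elimination on a] = x*y*z - y^2 - z^2 + 2
tr(a^-2 b a^-1 b^-1) = tr(a^-1 b a^-1 b^-1)*tr(a) - tr(a^-1 b a^-1 b^-1 a)   [inverse elimination on a] = x^2*y*z - x*y^2 - x*z^2 + x
tr(b^2 a b) = tr(b)*tr(a b^2) - tr(a b)   [square of b] = y^2*z - x*y - z
use: tr(b^2 a b a) = tr(b)*tr(a b a b) - tr(a b a)   [square of b] = y*z^2 - x*z - y
tr(b a b a^-1 b) = tr(b^2 a b)*tr(a) - tr(b^2 a b a)   [inverse elimination on a] = x*y^2*z - x^2*y - y*z^2 + y
tr(b a b a b a) = tr(b a b a)*tr(b a) - tr(a b)   [split at a repeated b] = z^3 - 3*z
use: tr(b a b a^-1 b a) = tr(b a b a b)*tr(a) - tr(b a b a b a)   [inverse elimination on a] = x*y*z^2 - x^2*z - z^3 - x*y + 3*z
tr(a b a^-1 b a^-1 b) = tr(b a b a^-1 b)*tr(a) - tr(b a b a^-1 b a)   [inverse elimination on a] = x^2*y^2*z - x^3*y - 2*x*y*z^2 + x^2*z + z^3 + 2*x*y - 3*z
tr(a b a^-1 b a^-1 b^-1) = tr(a b a^-1 b a^-1)*tr(b) - tr(a b a^-1 b a^-1 b)   [inverse elimination on b] = -x^2*y^2*z + x^3*y + x*y^3 + 2*x*y*z^2 - x^2*z - y^2*z - z^3 - 3*x*y + 3*z
apply: tr(a^-1 b a^-1 b^-2 a b) = tr(a b a^-1 b a^-1 b^-1)*tr(b) - tr(a b a^-1 b a^-1)   [inverse elimination on b] = -x^2*y^3*z + x^3*y^2 + x*y^4 + 2*x*y^2*z^2 - x^2*y*z - y^3*z - y*z^3 - 4*x*y^2 + 4*y*z + x
use: tr(a^2) = tr(a)*tr(a) - tr(1)   [square of a] = x^2 - 2
use: tr(a b^2 a) = tr(b)*tr(a^2 b) - tr(a^2)   [square of b] = x*y*z - x^2 - y^2 + 2
tr(b^-1 a b^2 a) = tr(a b^2 a)*tr(b) - tr(a b^2 a b)   [inverse elimination on b] = x*y^2*z - x^2*y - y^3 - y*z^2 + x*z + 3*y
tr(b^-2 a b^2 a) = tr(b^-1 a b^2 a)*tr(b) - tr(b^-1 a b^2 a b)   [inverse elimination on b] = x*y^3*z - x^2*y^2 - y^4 - y^2*z^2 + x^2 + 4*y^2 - 2
tr(b a^-1 b^-2 a b) = tr(b^-2 a b^2)*tr(a) - tr(b^-2 a b^2 a)   [inverse elimination on a] = -x*y^3*z + x^2*y^2 + y^4 + y^2*z^2 - 4*y^2 + 2
apply: tr(b a^-2 b a^-1 b^-2 a) = tr(a^-1 b a^-1 b^-2 a b)*tr(a) - tr(a^-1 b a^-1 b^-2 a b a)   [inverse elimination on a] = -x^3*y^3*z + x^4*y^2 + x^2*y^4 + 2*x^2*y^2*z^2 - x^3*y*z - x*y*z^3 - 5*x^2*y^2 - y^4 - y^2*z^2 + 4*x*y*z + x^2 + 4*y^2 - 2
tr(a^-1 b^-2 a^-1 b a^-2 b) = tr(b a^-2 b a^-1 b^-2)*tr(a) - tr(b a^-2 b a^-1 b^-2 a)   [inverse elimination on a] = x^3*y^3*z - x^4*y^2 - x^2*y^4 - 2*x^2*y^2*z^2 + 2*x^3*y*z + x*y*z^3 + 4*x^2*y^2 - x^2*z^2 + y^4 + y^2*z^2 - 4*x*y*z - 4*y^2 + 2
apply: tr(a^-1 b^-2 a^-1 b a^-2 b^-1) = tr(a^-1 b^-2 a^-1 b a^-2)*tr(b) - tr(a^-1 b^-2 a^-1 b a^-2 b)   [inverse elimination on b] = x^2*y^2*z^2 - x^3*y*z - x*y^3*z - x*y*z^3 + x^2*z^2 + 2*x*y*z + y^2 - 2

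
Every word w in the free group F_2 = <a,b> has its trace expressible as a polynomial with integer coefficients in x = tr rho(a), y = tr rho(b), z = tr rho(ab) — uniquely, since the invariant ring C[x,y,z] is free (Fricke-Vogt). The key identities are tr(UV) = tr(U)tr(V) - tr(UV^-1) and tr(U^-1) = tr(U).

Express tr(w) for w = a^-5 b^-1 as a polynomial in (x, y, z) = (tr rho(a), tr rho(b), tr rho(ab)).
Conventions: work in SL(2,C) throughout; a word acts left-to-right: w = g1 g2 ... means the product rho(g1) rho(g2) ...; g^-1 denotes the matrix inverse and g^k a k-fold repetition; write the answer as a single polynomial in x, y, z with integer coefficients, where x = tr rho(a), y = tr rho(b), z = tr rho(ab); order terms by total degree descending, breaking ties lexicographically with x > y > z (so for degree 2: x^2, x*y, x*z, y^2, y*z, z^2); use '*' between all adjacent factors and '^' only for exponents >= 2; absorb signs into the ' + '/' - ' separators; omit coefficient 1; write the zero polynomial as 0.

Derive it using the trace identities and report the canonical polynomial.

x^4*z - x^3*y - 3*x^2*z + 2*x*y + z

trace(a^-1) = trace(a) = x
trace(a^-2) = trace(a^-1)*trace(a) - trace(1)  (eliminate a^-1) = x^2 - 2
trace(a^-3) = trace(a^-2)*trace(a) - trace(a^-1)  (eliminate a^-1) = x^3 - 3*x
trace(a^-4) = trace(a^-3)*trace(a) - trace(a^-2)  (eliminate a^-1) = x^4 - 4*x^2 + 2
trace(a^-5) = trace(a^-4)*trace(a) - trace(a^-3)  (eliminate a^-1) = x^5 - 5*x^3 + 5*x
trace(a^-1 b) = trace(b)*trace(a) - trace(b a)  (eliminate a^-1) = x*y - z
trace(b a^-2) = trace(a^-1 b)*trace(a) - trace(a^-1 b a)  (eliminate a^-1) = x^2*y - x*z - y
trace(a^-3 b) = trace(b a^-2)*trace(a) - trace(b a^-1)  (eliminate a^-1) = x^3*y - x^2*z - 2*x*y + z
trace(a^-3 b a^-1) = trace(a^-3 b)*trace(a) - trace(a^-3 b a)  (eliminate a^-1) = x^4*y - x^3*z - 3*x^2*y + 2*x*z + y
trace(a^-5 b) = trace(a^-3 b a^-1)*trace(a) - trace(a^-3 b)  (eliminate a^-1) = x^5*y - x^4*z - 4*x^3*y + 3*x^2*z + 3*x*y - z
trace(a^-5 b^-1) = trace(a^-5)*trace(b) - trace(a^-5 b)  (eliminate b^-1) = x^4*z - x^3*y - 3*x^2*z + 2*x*y + z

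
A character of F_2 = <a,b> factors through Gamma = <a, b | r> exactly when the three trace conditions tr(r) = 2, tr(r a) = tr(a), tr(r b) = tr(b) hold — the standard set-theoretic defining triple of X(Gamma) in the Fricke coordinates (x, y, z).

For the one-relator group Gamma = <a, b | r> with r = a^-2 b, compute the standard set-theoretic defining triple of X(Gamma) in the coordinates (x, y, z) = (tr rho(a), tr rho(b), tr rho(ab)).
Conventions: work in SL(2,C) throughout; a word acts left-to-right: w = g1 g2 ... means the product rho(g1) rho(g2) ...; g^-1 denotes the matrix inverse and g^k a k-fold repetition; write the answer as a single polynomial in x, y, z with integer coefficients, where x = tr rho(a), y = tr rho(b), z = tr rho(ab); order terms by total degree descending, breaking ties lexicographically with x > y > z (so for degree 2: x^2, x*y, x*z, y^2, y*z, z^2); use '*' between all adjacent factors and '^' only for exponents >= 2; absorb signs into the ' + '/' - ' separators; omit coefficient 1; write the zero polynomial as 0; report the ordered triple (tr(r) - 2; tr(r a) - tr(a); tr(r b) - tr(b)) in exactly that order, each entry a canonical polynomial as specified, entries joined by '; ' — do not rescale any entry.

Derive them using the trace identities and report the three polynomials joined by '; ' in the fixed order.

x^2*y - x*z - y - 2; x*y - x - z; x^2*y^2 - x*y*z - x^2 - y^2 - y + 2

reduce: tr(a^-1 b) = tr(b) tr(a) - tr(b a)   [inverse elimination on a] = x*y - z
tr(a^-2 b) = tr(a^-1 b) tr(a) - tr(a^-1 b a)   [inverse elimination on a] = x^2*y - x*z - y
so tr(b^2) = tr(b) tr(b) - tr(1)  (reduce the b square) = y^2 - 2
so tr(b^2 a) = tr(b) tr(a b) - tr(a)  (reduce the b square) = y*z - x
tr(b^2 a^-1) = tr(b^2) tr(a) - tr(b^2 a)  (eliminate a^-1) = x*y^2 - y*z - x
tr(a^-2 b^2) = tr(b^2 a^-1) tr(a) - tr(b^2)  (eliminate a^-1) = x^2*y^2 - x*y*z - x^2 - y^2 + 2
assemble the triple (tr(r) - 2; tr(r a) - x; tr(r b) - y)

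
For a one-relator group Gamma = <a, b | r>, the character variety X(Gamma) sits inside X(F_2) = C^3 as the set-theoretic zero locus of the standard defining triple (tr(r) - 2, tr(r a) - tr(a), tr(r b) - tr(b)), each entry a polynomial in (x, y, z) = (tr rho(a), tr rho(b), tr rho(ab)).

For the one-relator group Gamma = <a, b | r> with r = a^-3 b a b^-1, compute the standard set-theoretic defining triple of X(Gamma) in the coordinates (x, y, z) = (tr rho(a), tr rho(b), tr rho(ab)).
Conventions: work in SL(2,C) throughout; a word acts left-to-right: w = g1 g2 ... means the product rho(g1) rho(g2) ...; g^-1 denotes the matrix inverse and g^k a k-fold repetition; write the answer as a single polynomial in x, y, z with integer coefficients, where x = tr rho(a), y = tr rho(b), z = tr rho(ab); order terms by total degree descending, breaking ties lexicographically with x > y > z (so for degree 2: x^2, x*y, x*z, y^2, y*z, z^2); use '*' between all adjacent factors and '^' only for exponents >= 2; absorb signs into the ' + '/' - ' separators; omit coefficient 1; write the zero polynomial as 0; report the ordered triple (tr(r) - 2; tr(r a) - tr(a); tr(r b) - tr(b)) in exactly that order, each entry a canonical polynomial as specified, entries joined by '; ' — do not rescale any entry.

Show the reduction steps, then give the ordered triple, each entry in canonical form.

-x^3*y*z + x^4 + x^2*y^2 + x^2*z^2 + x*y*z - 4*x^2 - y^2 - z^2; -x^2*y*z + x^3 + x*y^2 + x*z^2 - 4*x; x^2*y - x*z - 2*y

use: tr(a^-1 b) = tr(b) * tr(a) - tr(b a)  (eliminate a^-1) = x*y - z
tr(b a b) = tr(b) * tr(a b) - tr(a)  (reduce the b square) = y*z - x
use: tr(b a b a) = tr(a b) * tr(a b) - tr(1)  (split on a) = z^2 - 2
use: tr(b a b a^-1) = tr(b a b) * tr(a) - tr(b a b a)  (eliminate a^-1) = x*y*z - x^2 - z^2 + 2
tr(a^-2 b a b) = tr(b a b a^-1) * tr(a) - tr(b a b)  (eliminate a^-1) = x^2*y*z - x^3 - x*z^2 - y*z + 3*x
apply: tr(a^-1 b a b^-1 a^-1) = tr(a^-2 b a) * tr(b) - tr(a^-2 b a b)  (eliminate b^-1) = -x^2*y*z + x^3 + x*y^2 + x*z^2 - 3*x
apply: tr(a^-1 b a b^-1) = tr(a^-1 b a) * tr(b) - tr(a^-1 b a b)  (eliminate b^-1) = -x*y*z + x^2 + y^2 + z^2 - 2
apply: tr(a^-3 b a b^-1) = tr(a^-1 b a b^-1 a^-1) * tr(a) - tr(a^-1 b a b^-1)  (eliminate a^-1) = -x^3*y*z + x^4 + x^2*y^2 + x^2*z^2 + x*y*z - 4*x^2 - y^2 - z^2 + 2
use: tr(a^-2 b) = tr(a^-1 b) * tr(a) - tr(a^-1 b a) = x^2*y - x*z - y
assemble the triple (tr(r) - 2; tr(r a) - x; tr(r b) - y)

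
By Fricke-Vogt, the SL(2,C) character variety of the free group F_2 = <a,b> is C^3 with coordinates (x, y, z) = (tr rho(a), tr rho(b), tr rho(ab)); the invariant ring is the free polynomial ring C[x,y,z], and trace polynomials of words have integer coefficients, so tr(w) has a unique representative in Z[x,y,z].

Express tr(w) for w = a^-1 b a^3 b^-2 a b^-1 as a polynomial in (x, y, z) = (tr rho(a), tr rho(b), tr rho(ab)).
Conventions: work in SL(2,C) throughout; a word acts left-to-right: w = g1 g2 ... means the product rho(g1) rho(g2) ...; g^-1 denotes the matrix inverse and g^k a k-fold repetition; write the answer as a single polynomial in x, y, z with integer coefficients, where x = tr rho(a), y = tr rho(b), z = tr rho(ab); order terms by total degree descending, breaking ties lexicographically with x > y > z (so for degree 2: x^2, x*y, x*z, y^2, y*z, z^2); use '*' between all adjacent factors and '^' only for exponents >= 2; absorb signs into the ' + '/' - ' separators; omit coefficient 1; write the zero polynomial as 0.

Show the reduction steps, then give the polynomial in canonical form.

trace(a^2) = trace(a) trace(a) - trace(1)   [square of a] = x^2 - 2
next, trace(a^3) = trace(a) trace(a^2) - trace(a)   [square of a] = x^3 - 3*x
trace(a^4) = trace(a) trace(a^3) - trace(a^2)   [square of a] = x^4 - 4*x^2 + 2
trace(a b a) = trace(a) trace(b a) - trace(b)   [square of a] = x*z - y
trace(b a^3) = trace(a) trace(a b a) - trace(a b)   [square of a] = x^2*z - x*y - z
trace(a^4 b) = trace(a) trace(b a^3) - trace(b a^2)   [square of a] = x^3*z - x^2*y - 2*x*z + y
trace(b^-1 a^4) = trace(a^4) trace(b) - trace(a^4 b)   [inverse elimination on b] = x^4*y - x^3*z - 3*x^2*y + 2*x*z + y
trace(a^3 b^-2 a) = trace(b^-1 a^4) trace(b) - trace(b^-1 a^4 b)   [inverse elimination on b] = x^4*y^2 - x^3*y*z - x^4 - 3*x^2*y^2 + 2*x*y*z + 4*x^2 + y^2 - 2
trace(a^2 b a^3) = trace(a) trace(a^3 b a) - trace(a^3 b)   [square of a] = x^4*z - x^3*y - 3*x^2*z + 2*x*y + z
trace(b a b a) = trace(b a) trace(b a) - trace(1)   [split at a repeated b] = z^2 - 2
next, trace(b a b) = trace(b) trace(a b) - trace(a)   [square of b] = y*z - x
trace(b a b a^2) = trace(a) trace(b a b a) - trace(b a b)   [square of a] = x*z^2 - y*z - x
next, trace(b a^3 b a) = trace(a) trace(b a b a^2) - trace(b a b a)   [square of a] = x^2*z^2 - x*y*z - x^2 - z^2 + 2
trace(b^2) = trace(b) trace(b) - trace(1)   [square of b] = y^2 - 2
trace(b^2 a^2) = trace(a) trace(b^2 a) - trace(b^2)   [square of a] = x*y*z - x^2 - y^2 + 2
and trace(b a^3 b) = trace(a) trace(b^2 a^2) - trace(b^2 a)   [square of a] = x^2*y*z - x^3 - x*y^2 - y*z + 3*x
trace(a^2 b a^3 b) = trace(a) trace(b a^3 b a) - trace(b a^3 b)   [square of a] = x^3*z^2 - 2*x^2*y*z + x*y^2 - x*z^2 + y*z - x
next, trace(a b a^3 b^-1 a) = trace(a^2 b a^3) trace(b) - trace(a^2 b a^3 b)   [inverse elimination on b] = x^4*y*z - x^3*y^2 - x^3*z^2 - x^2*y*z + x*y^2 + x*z^2 + x
next, trace(a b a b a^3) = trace(a) trace(a b a b a^2) - trace(a b a b a)   [square of a] = x^3*z^2 - x^2*y*z - x^3 - 2*x*z^2 + y*z + 3*x
and trace(b a b a b a) = trace(a b) trace(a b a b) - trace(a^-1 b^-1)   [split at a repeated a] = z^3 - 3*z
trace(b a b a b) = trace(b) trace(a b a b) - trace(a b a)   [square of b] = y*z^2 - x*z - y
trace(b a b a b a^2) = trace(a) trace(b a b a b a) - trace(b a b a b)   [square of a] = x*z^3 - y*z^2 - 2*x*z + y
next, trace(a b a b a^3 b) = trace(a) trace(b a b a b a^2) - trace(b a b a b a)   [square of a] = x^2*z^3 - x*y*z^2 - 2*x^2*z - z^3 + x*y + 3*z
next, trace(a b a^3 b^-1 a b) = trace(a b a b a^3) trace(b) - trace(a b a b a^3 b)   [inverse elimination on b] = x^3*y*z^2 - x^2*y^2*z - x^2*z^3 - x^3*y - x*y*z^2 + 2*x^2*z + y^2*z + z^3 + 2*x*y - 3*z
trace(b^-1 a b^-1 a b a^3) = trace(a b a^3 b^-1 a) trace(b) - trace(a b a^3 b^-1 a b)   [inverse elimination on b] = x^4*y^2*z - x^3*y^3 - 2*x^3*y*z^2 + x^2*z^3 + x^3*y + x*y^3 + 2*x*y*z^2 - 2*x^2*z - y^2*z - z^3 - x*y + 3*z
next, trace(a b^-1 a b a^3) = trace(a b a^4) trace(b) - trace(a b a^4 b)   [inverse elimination on b] = x^4*y*z - x^3*y^2 - x^3*z^2 - 2*x^2*y*z + x^3 + 2*x*y^2 + 2*x*z^2 - 3*x
and trace(b a^3 b^-2 a b^-1 a) = trace(b^-1 a b^-1 a b a^3) trace(b) - trace(b^-1 a b^-1 a b a^3 b)   [inverse elimination on b] = x^4*y^3*z - x^3*y^4 - 2*x^3*y^2*z^2 - x^4*y*z + x^2*y*z^3 + 2*x^3*y^2 + x^3*z^2 + x*y^4 + 2*x*y^2*z^2 - y^3*z - y*z^3 - x^3 - 3*x*y^2 - 2*x*z^2 + 3*y*z + 3*x
and trace(a^-1 b a^3 b^-2 a b^-1) = trace(b a^3 b^-2 a b^-1) trace(a) - trace(b a^3 b^-2 a b^-1 a)   [inverse elimination on a] = -x^4*y^3*z + x^5*y^2 + x^3*y^4 + 2*x^3*y^2*z^2 - x^2*y*z^3 - x^5 - 5*x^3*y^2 - x^3*z^2 - x*y^4 - 2*x*y^2*z^2 + 2*x^2*y*z + y^3*z + y*z^3 + 5*x^3 + 4*x*y^2 + 2*x*z^2 - 3*y*z - 5*x

-x^4*y^3*z + x^5*y^2 + x^3*y^4 + 2*x^3*y^2*z^2 - x^2*y*z^3 - x^5 - 5*x^3*y^2 - x^3*z^2 - x*y^4 - 2*x*y^2*z^2 + 2*x^2*y*z + y^3*z + y*z^3 + 5*x^3 + 4*x*y^2 + 2*x*z^2 - 3*y*z - 5*x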